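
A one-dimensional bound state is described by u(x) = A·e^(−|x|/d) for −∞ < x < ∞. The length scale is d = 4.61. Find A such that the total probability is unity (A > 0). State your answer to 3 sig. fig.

We need A² ∫|f|² dx = 1, taking the integral from −∞ to ∞.
With ∫₀^∞ x^0 e^(−αx) dx = 0!/α^1, the integral (without the A² prefactor) comes out to d.
So A² = (d)^(−1).
With d = 4.61: A² = 0.2169 and A = 0.4657.

A ≈ 0.466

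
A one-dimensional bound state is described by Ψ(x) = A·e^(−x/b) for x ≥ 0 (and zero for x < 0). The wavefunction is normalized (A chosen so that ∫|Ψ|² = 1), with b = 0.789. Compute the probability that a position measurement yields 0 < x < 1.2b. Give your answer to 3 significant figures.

P ≈ 0.909

The probability is P = ∫ |Ψ|² dx over [0, 1.2b].
Since A² = 1/(b/2), this is the region integral divided by the full normalization integral.
Let u = x/b; then A² and the length scale cancel, so P = ∫_{0}^{1.2} e^(-2·u) du ÷ ∫_{0}^{∞} e^(-2·u) du.
Using ∫ e^(-2·u) du = -e^(-2·u)/2, the numerator is 1/2 - e^(-12/5)/2 and the denominator is 1/2.
The result is P = 0.9093.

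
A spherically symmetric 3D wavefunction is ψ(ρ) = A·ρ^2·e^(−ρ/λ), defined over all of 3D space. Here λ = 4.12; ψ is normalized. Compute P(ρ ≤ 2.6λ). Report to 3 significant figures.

With dV = 4πρ²dρ, the probability is ∫|ψ|² dV over ρ ≤ 2.6λ.
The full normalization integral is A²·[45·π·λ^7/2] = 1, fixing A².
In terms of u = ρ/λ (A², 4π and the length scale all cancel between numerator and denominator), P = [∫_{0}^{2.6} u^6·e^(-2·u) du] / [∫_{0}^{∞} u^6·e^(-2·u) du].
Using ∫ u^6·e^(-2·u) du = -(4·u^6 + 12·u^5 + 30·u^4 + 60·u^3 + 90·u^2 + 90·u + 45)·e^(-2·u)/8, the numerator is ≈ 1.5053 and the denominator is 45/8.
This evaluates to P = 0.2676.

P ≈ 0.268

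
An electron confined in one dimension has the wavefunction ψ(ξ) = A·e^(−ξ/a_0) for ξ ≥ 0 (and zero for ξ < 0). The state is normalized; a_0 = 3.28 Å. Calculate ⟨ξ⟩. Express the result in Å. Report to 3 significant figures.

⟨ξ⟩ ≈ 1.64 Å

⟨ξ⟩ = ∫ ξ |ψ|² dξ over the full domain.
Recall ∫₀^∞ ξ^m e^(−ξ/β) dξ = m!·β^(m+1), the ratio of the moment integral to the normalization integral gives ⟨ξ⟩ = a_0/2.
Putting a_0 = 3.28 gives 1.640.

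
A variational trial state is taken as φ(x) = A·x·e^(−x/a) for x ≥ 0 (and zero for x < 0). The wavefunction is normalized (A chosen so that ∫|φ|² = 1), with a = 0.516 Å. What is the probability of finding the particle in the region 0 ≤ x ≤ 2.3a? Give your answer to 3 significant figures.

|φ|² is the probability density, so P = ∫_{0}^{2.3a} |φ|² dx.
Since A² = 1/(a^3/4), this is the region integral divided by the full normalization integral.
In terms of u = x/a (A² and the length scale cancel between numerator and denominator), P = [∫_{0}^{2.3} u^2·e^(-2·u) du] / [∫_{0}^{∞} u^2·e^(-2·u) du].
Using ∫ u^2·e^(-2·u) du = -(2·u^2 + 2·u + 1)·e^(-2·u)/4, the numerator is 1/4 - 809·e^(-23/5)/200 and the denominator is 1/4.
Evaluating gives P = 0.8374.

P ≈ 0.837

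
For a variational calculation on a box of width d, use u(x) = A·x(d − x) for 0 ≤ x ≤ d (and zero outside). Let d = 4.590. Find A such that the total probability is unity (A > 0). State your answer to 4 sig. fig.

We need A² ∫|f|² dx = 1, taking the integral from 0 to d.
With u = A·x(d − x), the integral evaluates to A²·[d^5/30].
With d = 4.590: A² = 0.014725 and A = 0.12135.

A ≈ 0.1213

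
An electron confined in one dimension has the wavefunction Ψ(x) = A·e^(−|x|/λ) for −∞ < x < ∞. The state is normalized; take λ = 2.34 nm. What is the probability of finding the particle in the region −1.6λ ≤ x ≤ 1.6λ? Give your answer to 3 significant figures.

P ≈ 0.959

The probability is P = ∫ |Ψ|² dx over [−1.6λ, 1.6λ].
With A² fixed by ∫|Ψ|² = 1, i.e. A² = (λ)^(−1), substitute and integrate.
By symmetry take twice the x ≥ 0 contribution in numerator and denominator; the 2's cancel. Substituting u = x/λ, A² and the length scale cancel in the ratio: P = ∫_{0}^{1.6} e^(-2·u) du / ∫_{0}^{∞} e^(-2·u) du.
An antiderivative of e^(-2·u) is -e^(-2·u)/2; evaluating from 0 to 1.6 gives 1/2 - e^(-16/5)/2, while the full integral is 1/2.
Taking the ratio, P = 0.9592.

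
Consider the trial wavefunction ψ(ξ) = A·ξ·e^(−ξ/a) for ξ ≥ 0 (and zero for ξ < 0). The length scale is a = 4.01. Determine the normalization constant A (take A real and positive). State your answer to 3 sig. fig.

Require ∫ |ψ|² dξ = 1 over the whole domain.
Using ∫₀^∞ ξⁿ e^(−αξ) dξ = n!/αⁿ⁺¹, ∫|ψ|² dξ = A²·(a^3/4).
Setting this equal to 1 gives A² = 1/(a^3/4).
Plugging in a = 4.01 yields A = 0.2491.

A ≈ 0.249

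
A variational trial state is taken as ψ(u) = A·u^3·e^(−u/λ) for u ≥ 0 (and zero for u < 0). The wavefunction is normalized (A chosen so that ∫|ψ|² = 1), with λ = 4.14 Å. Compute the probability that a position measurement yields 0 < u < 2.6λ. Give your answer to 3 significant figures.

P = ∫_{0}^{2.6λ} |ψ(u)|² du.
The normalization integral ∫|ψ|²du over the whole domain equals 45·λ^7/8·A², and A² cancels in the ratio.
Let t = u/λ; then A² and the length scale cancel, so P = ∫_{0}^{2.6} t^6·e^(-2·t) dt ÷ ∫_{0}^{∞} t^6·e^(-2·t) dt.
An antiderivative of t^6·e^(-2·t) is -(4·t^6 + 12·t^5 + 30·t^4 + 60·t^3 + 90·t^2 + 90·t + 45)·e^(-2·t)/8; evaluating from 0 to 2.6 gives ≈ 1.5053, while the full integral is 45/8.
The result is P = 0.2676.

P ≈ 0.268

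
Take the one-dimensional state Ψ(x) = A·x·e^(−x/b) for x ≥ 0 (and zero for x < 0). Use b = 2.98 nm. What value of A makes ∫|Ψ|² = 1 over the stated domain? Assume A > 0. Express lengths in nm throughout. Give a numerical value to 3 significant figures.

A ≈ 0.389 nm^(-3/2)

Normalization requires ∫|Ψ|² dx = 1, integrated from 0 to ∞.
Carrying out the integral gives A² · b^3/4.
With b = 2.98: A² = 0.1512 and A = 0.3888.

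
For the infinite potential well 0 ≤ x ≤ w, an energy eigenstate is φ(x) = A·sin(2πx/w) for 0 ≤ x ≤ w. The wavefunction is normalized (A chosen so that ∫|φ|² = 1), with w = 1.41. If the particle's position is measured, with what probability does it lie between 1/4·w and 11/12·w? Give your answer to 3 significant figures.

The probability is P = ∫ |φ|² dx over [1/4·w, 11/12·w].
The normalization integral ∫|φ|²dx over the whole domain equals w/2·A², and A² cancels in the ratio.
In terms of u = x/w (A² and the length scale cancel between numerator and denominator), P = [∫_{1/4}^{11/12} sin(2·π·u)^2 du] / [∫_{0}^{1} sin(2·π·u)^2 du].
With ∫ sin(2·π·u)^2 du = u/2 - sin(4·π·u)/(8·π) + C, the region integral is √(3)/(16·π) + 1/3 and the full one is 1/2.
Taking the ratio, P = √(3)/(8·π) + 2/3.

P ≈ 0.736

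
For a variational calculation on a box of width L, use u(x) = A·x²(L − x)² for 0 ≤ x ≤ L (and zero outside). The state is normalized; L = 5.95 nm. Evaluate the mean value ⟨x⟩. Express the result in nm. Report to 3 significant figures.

By definition ⟨x⟩ = ∫ x |u(x)|² dx.
Since the A² factors cancel between numerator and denominator, ⟨x⟩ = L/2.
With L = 5.95, ⟨x⟩ = 2.975.

⟨x⟩ ≈ 2.98 nm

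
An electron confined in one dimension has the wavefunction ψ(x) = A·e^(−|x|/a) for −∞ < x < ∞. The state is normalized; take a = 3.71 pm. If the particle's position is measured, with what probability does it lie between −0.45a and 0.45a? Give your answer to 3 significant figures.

P = ∫_{−0.45a}^{0.45a} |ψ(x)|² dx.
Since A² = 1/(a), this is the region integral divided by the full normalization integral.
Both integrals are even about x = 0, so only the x ≥ 0 halves are needed (the factors of 2 cancel). In terms of u = x/a (A² and the length scale cancel between numerator and denominator), P = [∫_{0}^{0.45} e^(-2·u) du] / [∫_{0}^{∞} e^(-2·u) du].
With ∫ e^(-2·u) du = -e^(-2·u)/2 + C, the region integral is 1/2 - e^(-9/10)/2 and the full one is 1/2.
The result is P = 0.5934.

P ≈ 0.593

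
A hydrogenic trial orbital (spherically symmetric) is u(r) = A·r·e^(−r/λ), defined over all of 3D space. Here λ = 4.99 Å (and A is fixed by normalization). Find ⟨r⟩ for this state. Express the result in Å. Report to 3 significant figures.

⟨r⟩ ≈ 12.5 Å

By definition ⟨r⟩ = ∫ r |u(r)|² 4πr² dr.
Using ∫₀^∞ rⁿ e^(−αr) dr = n!/αⁿ⁺¹, since the A² factors cancel between numerator and denominator, ⟨r⟩ = 5·λ/2.
Putting λ = 4.99 gives 12.48.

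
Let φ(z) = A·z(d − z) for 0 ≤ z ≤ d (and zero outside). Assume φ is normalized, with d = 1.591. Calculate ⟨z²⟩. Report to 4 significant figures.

⟨z²⟩ = ∫ z^2 |φ|² dz over the full domain.
Evaluating both integrals, ⟨z²⟩ = 2·d^2/7.
Putting d = 1.591 gives 0.72322.

⟨z^2⟩ ≈ 0.7232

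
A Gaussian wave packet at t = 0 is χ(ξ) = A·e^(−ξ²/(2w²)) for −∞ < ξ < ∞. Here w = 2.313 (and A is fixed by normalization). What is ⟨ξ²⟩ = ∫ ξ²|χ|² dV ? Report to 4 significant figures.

⟨ξ^2⟩ ≈ 2.675

By definition ⟨ξ²⟩ = ∫ ξ^2 |χ(ξ)|² dξ.
The ratio of the moment integral to the normalization integral gives ⟨ξ²⟩ = w^2/2.
With w = 2.313, ⟨ξ^2⟩ = 2.6750.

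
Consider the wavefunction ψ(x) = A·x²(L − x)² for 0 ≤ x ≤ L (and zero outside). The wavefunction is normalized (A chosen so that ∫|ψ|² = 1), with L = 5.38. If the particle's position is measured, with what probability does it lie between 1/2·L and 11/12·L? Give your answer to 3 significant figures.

The probability is P = ∫ |ψ|² dx over [1/2·L, 11/12·L].
With A² fixed by ∫|ψ|² = 1, i.e. A² = (L^9/630)^(−1), substitute and integrate.
In terms of u = x/L (A² and the length scale cancel between numerator and denominator), P = [∫_{1/2}^{11/12} u^4·(1 - u)^4 du] / [∫_{0}^{1} u^4·(1 - u)^4 du].
Using ∫ u^4·(1 - u)^4 du = u^5·(70·u^4 - 315·u^3 + 540·u^2 - 420·u + 126)/630, the numerator is ≈ 0.00079305 and the denominator is 1/630.
The result is P = 0.4996.

P ≈ 0.500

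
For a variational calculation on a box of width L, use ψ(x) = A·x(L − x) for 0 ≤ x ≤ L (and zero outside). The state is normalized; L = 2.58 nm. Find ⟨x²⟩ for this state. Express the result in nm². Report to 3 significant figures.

⟨x^2⟩ ≈ 1.90 nm^2

The expectation value is the |ψ|²-weighted average of x^2: ∫ x^2|ψ|² dx.
Expanding the polynomial and integrating term by term, evaluating both integrals, ⟨x²⟩ = 2·L^2/7.
Putting L = 2.58 gives 1.902.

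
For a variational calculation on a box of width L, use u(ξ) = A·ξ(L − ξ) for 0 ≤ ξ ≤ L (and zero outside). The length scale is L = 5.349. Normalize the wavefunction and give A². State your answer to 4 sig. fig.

We need A² ∫|f|² dξ = 1, taking the integral from 0 to L.
∫|u|² dξ = A²·(L^5/30).
Hence A² = 1/[L^5/30].
Substituting L = 5.349 gives A² = 0.0068511, so A = 0.082771.

A^2 ≈ 0.006851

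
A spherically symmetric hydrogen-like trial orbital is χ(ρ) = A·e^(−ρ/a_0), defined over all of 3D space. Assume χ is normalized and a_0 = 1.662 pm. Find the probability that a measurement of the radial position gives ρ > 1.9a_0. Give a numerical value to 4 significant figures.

P ≈ 0.2689

P = ∫ |χ|² 4πρ² dρ over ρ > 1.9a_0.
A² is fixed by ∫₀^∞ 4πρ²|χ|² dρ = 1, i.e. A² = (π·a_0^3)^(−1).
Let u = ρ/a_0; then A², 4π and the length scale all cancel, so P = ∫_{1.9}^{∞} u^2·e^(-2·u) du ÷ ∫_{0}^{∞} u^2·e^(-2·u) du.
With ∫ u^2·e^(-2·u) du = -(2·u^2 + 2·u + 1)·e^(-2·u)/4 + C, the region integral is 601·e^(-19/5)/200 and the full one is 1/4.
This evaluates to P = 0.26890.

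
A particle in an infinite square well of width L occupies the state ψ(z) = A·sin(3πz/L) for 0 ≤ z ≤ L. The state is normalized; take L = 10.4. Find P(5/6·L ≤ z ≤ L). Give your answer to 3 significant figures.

The probability is P = ∫ |ψ|² dz over [5/6·L, L].
Since A² = 1/(L/2), this is the region integral divided by the full normalization integral.
Substituting u = z/L, A² and the length scale cancel in the ratio: P = ∫_{5/6}^{1} sin(3·π·u)^2 du / ∫_{0}^{1} sin(3·π·u)^2 du.
An antiderivative of sin(3·π·u)^2 is u/2 - sin(6·π·u)/(12·π); evaluating from 5/6 to 1 gives 1/12, while the full integral is 1/2.
Evaluating gives P = 1/6.

P ≈ 0.167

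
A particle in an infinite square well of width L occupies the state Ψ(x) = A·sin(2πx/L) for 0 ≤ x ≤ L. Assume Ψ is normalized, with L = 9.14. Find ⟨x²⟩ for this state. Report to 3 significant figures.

⟨x^2⟩ ≈ 26.8

By definition ⟨x²⟩ = ∫ x^2 |Ψ(x)|² dx.
The ratio of the moment integral to the normalization integral gives ⟨x²⟩ = -L^2/(8·π^2) + L^2/3.
With L = 9.14, ⟨x^2⟩ = 26.79.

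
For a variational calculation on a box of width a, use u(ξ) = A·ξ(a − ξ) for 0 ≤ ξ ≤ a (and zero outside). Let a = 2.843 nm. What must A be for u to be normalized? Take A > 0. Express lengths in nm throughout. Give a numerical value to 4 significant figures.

A ≈ 0.4019 nm^(-5/2)

We need A² ∫|f|² dξ = 1, taking the integral from 0 to a.
The integral (without the A² prefactor) comes out to a^5/30.
So A² = (a^5/30)^(−1).
Substituting a = 2.843 gives A² = 0.16152, so A = 0.40190.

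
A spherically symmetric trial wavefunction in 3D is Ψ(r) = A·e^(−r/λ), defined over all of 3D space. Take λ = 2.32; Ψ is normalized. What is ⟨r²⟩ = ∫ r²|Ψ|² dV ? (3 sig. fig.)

The expectation value is the |Ψ|²-weighted average of r^2: ∫ r^2|Ψ|² 4πr² dr.
Evaluating both integrals, ⟨r²⟩ = 3·λ^2.
With λ = 2.32, ⟨r^2⟩ = 16.15.

⟨r^2⟩ ≈ 16.1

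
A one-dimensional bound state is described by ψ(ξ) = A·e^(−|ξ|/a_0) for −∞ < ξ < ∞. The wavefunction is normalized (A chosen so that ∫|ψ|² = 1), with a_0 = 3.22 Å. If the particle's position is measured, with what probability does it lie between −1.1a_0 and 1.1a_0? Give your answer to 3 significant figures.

|ψ|² is the probability density, so P = ∫_{−1.1a_0}^{1.1a_0} |ψ|² dξ.
With A² fixed by ∫|ψ|² = 1, i.e. A² = (a_0)^(−1), substitute and integrate.
Both integrals are even about ξ = 0, so only the ξ ≥ 0 halves are needed (the factors of 2 cancel). Substituting u = ξ/a_0, A² and the length scale cancel in the ratio: P = ∫_{0}^{1.1} e^(-2·u) du / ∫_{0}^{∞} e^(-2·u) du.
An antiderivative of e^(-2·u) is -e^(-2·u)/2; evaluating from 0 to 1.1 gives 1/2 - e^(-11/5)/2, while the full integral is 1/2.
This works out to P = 0.8892.

P ≈ 0.889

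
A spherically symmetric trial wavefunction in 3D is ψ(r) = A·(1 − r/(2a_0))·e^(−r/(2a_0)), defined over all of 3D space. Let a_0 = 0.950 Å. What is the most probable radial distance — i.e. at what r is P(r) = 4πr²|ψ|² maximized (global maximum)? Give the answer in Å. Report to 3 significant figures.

The maximum of P(r) = 4πr²|ψ|² occurs where its derivative vanishes.
Solving yields r = a_0·(√(5) + 3).
With a_0 = 0.950, the most probable radial distance is 4.974 Å.

r ≈ 4.97 Å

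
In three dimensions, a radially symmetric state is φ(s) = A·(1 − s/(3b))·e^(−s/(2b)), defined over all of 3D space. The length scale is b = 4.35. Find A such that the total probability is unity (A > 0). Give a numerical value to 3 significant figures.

Require ∫ |φ|² 4πs² ds = 1 over the whole domain.
In 3D with spherical symmetry the volume element is 4πs² ds.
∫|φ|² 4πs² ds = A²·(8·π·b^3/3).
Setting this equal to 1 gives A² = 1/(8·π·b^3/3).
Plugging in b = 4.35 yields A = 0.03808.

A ≈ 0.0381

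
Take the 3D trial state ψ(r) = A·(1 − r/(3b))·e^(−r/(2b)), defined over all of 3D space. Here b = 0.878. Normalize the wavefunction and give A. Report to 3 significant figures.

Require ∫ |ψ|² 4πr² dr = 1 over the whole domain.
The angular integral contributes 4π, leaving ∫₀^∞ r²|ψ|² dr.
Recall ∫₀^∞ r^m e^(−r/β) dr = m!·β^(m+1), carrying out the integral gives A² · 8·π·b^3/3.
With b = 0.878: A² = 0.1764 and A = 0.4200.

A ≈ 0.420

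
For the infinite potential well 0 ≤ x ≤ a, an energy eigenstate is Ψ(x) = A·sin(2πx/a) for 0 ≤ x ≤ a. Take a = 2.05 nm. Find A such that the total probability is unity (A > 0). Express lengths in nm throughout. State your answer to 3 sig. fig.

A ≈ 0.988 nm^(-1/2)

The normalization condition is ∫|Ψ|² dx = 1 from 0 to a.
With Ψ = A·sin(2πx/a), the integral evaluates to A²·[a/2].
Hence A² = 1/[a/2].
With a = 2.05: A² = 0.9756 and A = 0.9877.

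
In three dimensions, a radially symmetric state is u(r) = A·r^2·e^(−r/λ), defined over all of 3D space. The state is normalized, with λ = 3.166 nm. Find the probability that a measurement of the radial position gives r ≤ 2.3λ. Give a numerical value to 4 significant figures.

P ≈ 0.1820

With dV = 4πr²dr, the probability is ∫|u|² dV over r ≤ 2.3λ.
Normalization gives A² = 1/(45·π·λ^7/2).
Substituting t = r/λ, A², 4π and the length scale all cancel in the ratio: P = ∫_{0}^{2.3} t^6·e^(-2·t) dt / ∫_{0}^{∞} t^6·e^(-2·t) dt.
Using ∫ t^6·e^(-2·t) dt = -(4·t^6 + 12·t^5 + 30·t^4 + 60·t^3 + 90·t^2 + 90·t + 45)·e^(-2·t)/8, the numerator is ≈ 1.02359 and the denominator is 45/8.
Taking the ratio yields P = 0.18197.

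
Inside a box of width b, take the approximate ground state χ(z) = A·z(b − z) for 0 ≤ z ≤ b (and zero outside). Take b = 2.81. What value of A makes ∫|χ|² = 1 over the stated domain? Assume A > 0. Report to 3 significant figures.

A ≈ 0.414

We need A² ∫|f|² dz = 1, taking the integral from 0 to b.
∫|χ|² dz = A²·(b^5/30).
Hence A² = 1/[b^5/30].
With b = 2.81: A² = 0.1712 and A = 0.4138.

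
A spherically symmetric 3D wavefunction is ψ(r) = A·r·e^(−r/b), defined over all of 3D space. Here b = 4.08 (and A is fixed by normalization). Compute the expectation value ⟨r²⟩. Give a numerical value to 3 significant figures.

⟨r²⟩ = ∫ r^2 |ψ|² 4πr² dr over the full domain.
Since the A² factors cancel between numerator and denominator, ⟨r²⟩ = 15·b^2/2.
With b = 4.08, ⟨r^2⟩ = 124.8.

⟨r^2⟩ ≈ 125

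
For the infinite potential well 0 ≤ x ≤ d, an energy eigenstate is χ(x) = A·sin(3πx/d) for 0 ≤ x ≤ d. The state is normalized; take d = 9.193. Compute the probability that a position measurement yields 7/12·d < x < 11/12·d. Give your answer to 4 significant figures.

P ≈ 0.3333

|χ|² is the probability density, so P = ∫_{7/12·d}^{11/12·d} |χ|² dx.
With A² fixed by ∫|χ|² = 1, i.e. A² = (d/2)^(−1), substitute and integrate.
Let u = x/d; then A² and the length scale cancel, so P = ∫_{7/12}^{11/12} sin(3·π·u)^2 du ÷ ∫_{0}^{1} sin(3·π·u)^2 du.
Using ∫ sin(3·π·u)^2 du = u/2 - sin(6·π·u)/(12·π), the numerator is 1/6 and the denominator is 1/2.
The result is P = 1/3.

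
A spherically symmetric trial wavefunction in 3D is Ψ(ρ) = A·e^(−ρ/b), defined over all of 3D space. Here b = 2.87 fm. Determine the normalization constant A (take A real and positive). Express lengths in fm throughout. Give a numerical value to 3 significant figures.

A ≈ 0.116 fm^(-3/2)

Normalization requires ∫|Ψ|² 4πρ² dρ = 1, integrated from 0 to ∞.
With ∫₀^∞ ρ^2 e^(−αρ) dρ = 2!/α^3, ∫|Ψ|² 4πρ² dρ = A²·(π·b^3).
Hence A² = 1/[π·b^3].
With b = 2.87: A² = 0.01346 and A = 0.1160.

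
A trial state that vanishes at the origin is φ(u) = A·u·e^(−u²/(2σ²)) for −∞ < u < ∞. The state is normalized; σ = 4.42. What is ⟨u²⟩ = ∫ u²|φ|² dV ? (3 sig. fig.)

The expectation value is the |φ|²-weighted average of u^2: ∫ u^2|φ|² du.
Differentiating ∫e^(−αu²) du = √(π/α) under α to get the higher moments, the ratio of the moment integral to the normalization integral gives ⟨u²⟩ = 3·σ^2/2.
With σ = 4.42, ⟨u^2⟩ = 29.30.

⟨u^2⟩ ≈ 29.3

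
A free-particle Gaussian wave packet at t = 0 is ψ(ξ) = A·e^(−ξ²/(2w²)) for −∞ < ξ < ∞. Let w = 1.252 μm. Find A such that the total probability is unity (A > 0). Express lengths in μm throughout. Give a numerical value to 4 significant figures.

We need A² ∫|f|² dξ = 1, taking the integral from −∞ to ∞.
With ψ = A·e^(−ξ²/(2w²)), the integral evaluates to A²·[√(π)·w].
Substituting w = 1.252 gives A² = 0.45063, so A = 0.67129.

A ≈ 0.6713 μm^(-1/2)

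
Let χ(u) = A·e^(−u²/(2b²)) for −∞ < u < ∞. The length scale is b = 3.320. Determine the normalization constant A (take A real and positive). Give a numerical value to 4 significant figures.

A ≈ 0.4122

We need A² ∫|f|² du = 1, taking the integral from −∞ to ∞.
With χ = A·e^(−u²/(2b²)), the integral evaluates to A²·[√(π)·b].
Setting this equal to 1 gives A² = 1/(√(π)·b).
Substituting b = 3.320 gives A² = 0.16994, so A = 0.41223.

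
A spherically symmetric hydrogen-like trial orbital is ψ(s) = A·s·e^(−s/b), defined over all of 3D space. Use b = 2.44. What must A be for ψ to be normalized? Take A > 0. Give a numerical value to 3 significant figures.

We need A² ∫|f|² 4πs² ds = 1, taking the integral from 0 to ∞.
In 3D with spherical symmetry the volume element is 4πs² ds.
∫|ψ|² 4πs² ds = A²·(3·π·b^5).
Setting this equal to 1 gives A² = 1/(3·π·b^5).
Substituting b = 2.44 gives A² = 0.001227, so A = 0.03503.

A ≈ 0.0350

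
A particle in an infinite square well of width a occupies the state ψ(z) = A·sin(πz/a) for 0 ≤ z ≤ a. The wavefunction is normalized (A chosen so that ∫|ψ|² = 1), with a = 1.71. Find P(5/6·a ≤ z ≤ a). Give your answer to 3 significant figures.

P ≈ 0.0288

P = ∫_{5/6·a}^{a} |ψ(z)|² dz.
Since A² = 1/(a/2), this is the region integral divided by the full normalization integral.
Substituting u = z/a, A² and the length scale cancel in the ratio: P = ∫_{5/6}^{1} sin(π·u)^2 du / ∫_{0}^{1} sin(π·u)^2 du.
Using ∫ sin(π·u)^2 du = u/2 - sin(2·π·u)/(4·π), the numerator is -√(3)/(8·π) + 1/12 and the denominator is 1/2.
Taking the ratio, P = (-√(3)/4 + π/6)/π.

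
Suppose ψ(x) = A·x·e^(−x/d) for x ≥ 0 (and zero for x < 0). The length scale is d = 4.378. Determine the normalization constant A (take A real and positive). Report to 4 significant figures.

A ≈ 0.2183

Normalization requires ∫|ψ|² dx = 1, integrated from 0 to ∞.
Recall ∫₀^∞ x^m e^(−x/β) dx = m!·β^(m+1), ∫|ψ|² dx = A²·(d^3/4).
So A² = (d^3/4)^(−1).
With d = 4.378: A² = 0.047669 and A = 0.21833.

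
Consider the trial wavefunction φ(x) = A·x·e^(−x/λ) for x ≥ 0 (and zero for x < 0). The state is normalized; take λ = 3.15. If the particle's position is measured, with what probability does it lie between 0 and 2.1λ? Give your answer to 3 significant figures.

P ≈ 0.790

P = ∫_{0}^{2.1λ} |φ(x)|² dx.
With A² fixed by ∫|φ|² = 1, i.e. A² = (λ^3/4)^(−1), substitute and integrate.
In terms of u = x/λ (A² and the length scale cancel between numerator and denominator), P = [∫_{0}^{2.1} u^2·e^(-2·u) du] / [∫_{0}^{∞} u^2·e^(-2·u) du].
An antiderivative of u^2·e^(-2·u) is -(2·u^2 + 2·u + 1)·e^(-2·u)/4; evaluating from 0 to 2.1 gives 1/4 - 701·e^(-21/5)/200, while the full integral is 1/4.
The result is P = 0.7898.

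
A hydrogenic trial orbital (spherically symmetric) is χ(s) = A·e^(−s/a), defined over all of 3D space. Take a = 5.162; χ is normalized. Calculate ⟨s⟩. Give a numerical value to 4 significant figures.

⟨s⟩ ≈ 7.743

By definition ⟨s⟩ = ∫ s |χ(s)|² 4πs² ds.
The ratio of the moment integral to the normalization integral gives ⟨s⟩ = 3·a/2.
Putting a = 5.162 gives 7.7430.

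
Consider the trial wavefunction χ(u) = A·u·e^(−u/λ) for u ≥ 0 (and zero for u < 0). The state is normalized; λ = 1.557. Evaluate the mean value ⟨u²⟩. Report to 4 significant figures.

⟨u^2⟩ ≈ 7.273

By definition ⟨u²⟩ = ∫ u^2 |χ(u)|² du.
Since the A² factors cancel between numerator and denominator, ⟨u²⟩ = 3·λ^2.
With λ = 1.557, ⟨u^2⟩ = 7.2727.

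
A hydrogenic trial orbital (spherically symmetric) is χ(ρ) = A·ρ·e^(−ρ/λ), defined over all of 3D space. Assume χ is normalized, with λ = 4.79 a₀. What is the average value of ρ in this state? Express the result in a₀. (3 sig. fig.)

⟨ρ⟩ ≈ 12.0 a₀

By definition ⟨ρ⟩ = ∫ ρ |χ(ρ)|² 4πρ² dρ.
Using ∫₀^∞ ρⁿ e^(−αρ) dρ = n!/αⁿ⁺¹, evaluating both integrals, ⟨ρ⟩ = 5·λ/2.
Putting λ = 4.79 gives 11.98.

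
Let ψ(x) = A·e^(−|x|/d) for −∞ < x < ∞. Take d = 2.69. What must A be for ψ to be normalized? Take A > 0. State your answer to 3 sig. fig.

A ≈ 0.610

The normalization condition is ∫|ψ|² dx = 1 from −∞ to ∞.
With ψ = A·e^(−|x|/d), the integral evaluates to A²·[d].
Setting this equal to 1 gives A² = 1/(d).
With d = 2.69: A² = 0.3717 and A = 0.6097.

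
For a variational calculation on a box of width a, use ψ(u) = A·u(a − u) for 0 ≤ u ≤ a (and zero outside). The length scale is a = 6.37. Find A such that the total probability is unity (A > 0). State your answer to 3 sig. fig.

A ≈ 0.0535

Require ∫ |ψ|² du = 1 over the whole domain.
Expanding the polynomial and integrating term by term, ∫|ψ|² du = A²·(a^5/30).
Substituting a = 6.37 gives A² = 0.002860, so A = 0.05348.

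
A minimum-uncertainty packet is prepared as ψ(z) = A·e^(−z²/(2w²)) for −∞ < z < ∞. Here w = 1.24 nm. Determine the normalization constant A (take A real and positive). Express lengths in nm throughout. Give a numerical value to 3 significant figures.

A ≈ 0.675 nm^(-1/2)

Require ∫ |ψ|² dz = 1 over the whole domain.
The integral (without the A² prefactor) comes out to √(π)·w.
So A² = (√(π)·w)^(−1).
Plugging in w = 1.24 yields A = 0.6745.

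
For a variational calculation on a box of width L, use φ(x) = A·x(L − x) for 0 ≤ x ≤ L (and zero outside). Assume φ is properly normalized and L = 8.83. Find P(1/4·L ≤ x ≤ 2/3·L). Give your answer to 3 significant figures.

P ≈ 0.687

The probability is P = ∫ |φ|² dx over [1/4·L, 2/3·L].
With A² fixed by ∫|φ|² = 1, i.e. A² = (L^5/30)^(−1), substitute and integrate.
In terms of u = x/L (A² and the length scale cancel between numerator and denominator), P = [∫_{1/4}^{2/3} u^2·(1 - u)^2 du] / [∫_{0}^{1} u^2·(1 - u)^2 du].
With ∫ u^2·(1 - u)^2 du = u^3·(6·u^2 - 15·u + 10)/30 + C, the region integral is ≈ 0.022887 and the full one is 1/30.
The result is P = 0.6866.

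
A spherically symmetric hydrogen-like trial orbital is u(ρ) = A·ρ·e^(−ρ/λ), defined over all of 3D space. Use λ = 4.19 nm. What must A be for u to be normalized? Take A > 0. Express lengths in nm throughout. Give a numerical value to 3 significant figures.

The normalization condition is ∫|u|² 4πρ² dρ = 1 from 0 to ∞.
The angular integral contributes 4π, leaving ∫₀^∞ ρ²|u|² dρ.
With ∫₀^∞ ρ^4 e^(−αρ) dρ = 4!/α^5, carrying out the integral gives A² · 3·π·λ^5.
Setting this equal to 1 gives A² = 1/(3·π·λ^5).
Plugging in λ = 4.19 yields A = 0.009064.

A ≈ 0.00906 nm^(-5/2)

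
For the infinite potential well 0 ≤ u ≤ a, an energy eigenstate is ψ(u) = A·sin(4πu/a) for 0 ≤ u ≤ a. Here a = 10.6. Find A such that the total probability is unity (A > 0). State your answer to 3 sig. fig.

A ≈ 0.434

The normalization condition is ∫|ψ|² du = 1 from 0 to a.
∫|ψ|² du = A²·(a/2).
So A² = (a/2)^(−1).
Plugging in a = 10.6 yields A = 0.4344.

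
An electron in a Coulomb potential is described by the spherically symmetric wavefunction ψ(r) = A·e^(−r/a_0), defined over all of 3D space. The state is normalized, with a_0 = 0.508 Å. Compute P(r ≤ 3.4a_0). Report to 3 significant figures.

P ≈ 0.966

With dV = 4πr²dr, the probability is ∫|ψ|² dV over r ≤ 3.4a_0.
A² is fixed by ∫₀^∞ 4πr²|ψ|² dr = 1, i.e. A² = (π·a_0^3)^(−1).
Let u = r/a_0; then A², 4π and the length scale all cancel, so P = ∫_{0}^{3.4} u^2·e^(-2·u) du ÷ ∫_{0}^{∞} u^2·e^(-2·u) du.
An antiderivative of u^2·e^(-2·u) is -(2·u^2 + 2·u + 1)·e^(-2·u)/4; evaluating from 0 to 3.4 gives 1/4 - 773·e^(-34/5)/100, while the full integral is 1/4.
This evaluates to P = 0.9656.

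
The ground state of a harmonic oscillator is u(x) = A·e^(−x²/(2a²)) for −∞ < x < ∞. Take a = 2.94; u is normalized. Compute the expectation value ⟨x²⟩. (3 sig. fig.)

⟨x^2⟩ ≈ 4.32

⟨x²⟩ = ∫ x^2 |u|² dx over the full domain.
Differentiating ∫e^(−αx²) dx = √(π/α) under α to get the higher moments, the ratio of the moment integral to the normalization integral gives ⟨x²⟩ = a^2/2.
With a = 2.94, ⟨x^2⟩ = 4.322.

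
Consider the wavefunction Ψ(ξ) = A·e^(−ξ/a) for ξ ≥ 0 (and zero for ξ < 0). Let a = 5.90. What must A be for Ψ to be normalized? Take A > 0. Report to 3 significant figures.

A ≈ 0.582

We need A² ∫|f|² dξ = 1, taking the integral from 0 to ∞.
Using ∫₀^∞ ξⁿ e^(−αξ) dξ = n!/αⁿ⁺¹, with Ψ = A·e^(−ξ/a), the integral evaluates to A²·[a/2].
Setting this equal to 1 gives A² = 1/(a/2).
With a = 5.90: A² = 0.3390 and A = 0.5822.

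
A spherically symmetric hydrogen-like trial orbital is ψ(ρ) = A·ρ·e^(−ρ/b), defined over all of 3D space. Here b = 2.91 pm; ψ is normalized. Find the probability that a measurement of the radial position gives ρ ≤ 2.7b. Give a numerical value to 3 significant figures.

P = ∫ |ψ|² 4πρ² dρ over ρ ≤ 2.7b.
The full normalization integral is A²·[3·π·b^5] = 1, fixing A².
Let u = ρ/b; then A², 4π and the length scale all cancel, so P = ∫_{0}^{2.7} u^4·e^(-2·u) du ÷ ∫_{0}^{∞} u^4·e^(-2·u) du.
With ∫ u^4·e^(-2·u) du = -(u^4/2 + u^3 + 3·u^2/2 + 3·u/2 + 3/4)·e^(-2·u) + C, the region integral is ≈ 0.47002 and the full one is 3/4.
Taking the ratio yields P = 0.6267.

P ≈ 0.627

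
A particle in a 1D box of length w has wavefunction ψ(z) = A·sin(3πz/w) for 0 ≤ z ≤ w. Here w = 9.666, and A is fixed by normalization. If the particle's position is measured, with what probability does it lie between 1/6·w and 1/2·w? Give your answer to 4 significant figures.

P = ∫_{1/6·w}^{1/2·w} |ψ(z)|² dz.
The normalization integral ∫|ψ|²dz over the whole domain equals w/2·A², and A² cancels in the ratio.
Let u = z/w; then A² and the length scale cancel, so P = ∫_{1/6}^{1/2} sin(3·π·u)^2 du ÷ ∫_{0}^{1} sin(3·π·u)^2 du.
With ∫ sin(3·π·u)^2 du = u/2 - sin(6·π·u)/(12·π) + C, the region integral is 1/6 and the full one is 1/2.
Evaluating gives P = 1/3.

P ≈ 0.3333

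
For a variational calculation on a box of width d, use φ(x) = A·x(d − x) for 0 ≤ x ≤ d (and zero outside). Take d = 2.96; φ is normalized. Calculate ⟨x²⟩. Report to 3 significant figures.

The expectation value is the |φ|²-weighted average of x^2: ∫ x^2|φ|² dx.
Expanding the polynomial and integrating term by term, the ratio of the moment integral to the normalization integral gives ⟨x²⟩ = 2·d^2/7.
Putting d = 2.96 gives 2.503.

⟨x^2⟩ ≈ 2.50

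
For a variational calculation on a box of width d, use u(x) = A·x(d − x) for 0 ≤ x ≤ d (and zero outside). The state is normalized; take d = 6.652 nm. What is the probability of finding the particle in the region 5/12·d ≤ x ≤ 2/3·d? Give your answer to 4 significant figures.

The probability is P = ∫ |u|² dx over [5/12·d, 2/3·d].
Since A² = 1/(d^5/30), this is the region integral divided by the full normalization integral.
In terms of t = x/d (A² and the length scale cancel between numerator and denominator), P = [∫_{5/12}^{2/3} t^2·(1 - t)^2 dt] / [∫_{0}^{1} t^2·(1 - t)^2 dt].
An antiderivative of t^2·(1 - t)^2 is t^3·(6·t^2 - 15·t + 10)/30; evaluating from 5/12 to 2/3 gives ≈ 0.0147835, while the full integral is 1/30.
Evaluating gives P = 0.44350.

P ≈ 0.4435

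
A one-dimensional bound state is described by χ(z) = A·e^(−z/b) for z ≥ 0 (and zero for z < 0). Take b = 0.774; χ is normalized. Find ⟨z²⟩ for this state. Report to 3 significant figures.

⟨z^2⟩ ≈ 0.300

By definition ⟨z²⟩ = ∫ z^2 |χ(z)|² dz.
Since the A² factors cancel between numerator and denominator, ⟨z²⟩ = b^2/2.
With b = 0.774, ⟨z^2⟩ = 0.2995.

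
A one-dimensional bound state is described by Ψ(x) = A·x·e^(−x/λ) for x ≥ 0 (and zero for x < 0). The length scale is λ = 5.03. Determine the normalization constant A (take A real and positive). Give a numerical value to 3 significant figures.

A ≈ 0.177

Require ∫ |Ψ|² dx = 1 over the whole domain.
The integral (without the A² prefactor) comes out to λ^3/4.
Substituting λ = 5.03 gives A² = 0.03143, so A = 0.1773.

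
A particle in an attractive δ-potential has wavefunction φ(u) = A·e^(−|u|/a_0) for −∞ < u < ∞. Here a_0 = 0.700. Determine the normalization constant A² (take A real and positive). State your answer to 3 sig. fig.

The normalization condition is ∫|φ|² du = 1 from −∞ to ∞.
Using ∫₀^∞ uⁿ e^(−αu) du = n!/αⁿ⁺¹, ∫|φ|² du = A²·(a_0).
Setting this equal to 1 gives A² = 1/(a_0).
Plugging in a_0 = 0.700 yields A = 1.195.

A^2 ≈ 1.43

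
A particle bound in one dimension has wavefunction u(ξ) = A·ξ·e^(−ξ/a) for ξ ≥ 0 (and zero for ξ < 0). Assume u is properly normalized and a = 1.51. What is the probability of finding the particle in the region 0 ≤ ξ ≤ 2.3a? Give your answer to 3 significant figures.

P = ∫_{0}^{2.3a} |u(ξ)|² dξ.
Since A² = 1/(a^3/4), this is the region integral divided by the full normalization integral.
In terms of t = ξ/a (A² and the length scale cancel between numerator and denominator), P = [∫_{0}^{2.3} t^2·e^(-2·t) dt] / [∫_{0}^{∞} t^2·e^(-2·t) dt].
An antiderivative of t^2·e^(-2·t) is -(2·t^2 + 2·t + 1)·e^(-2·t)/4; evaluating from 0 to 2.3 gives 1/4 - 809·e^(-23/5)/200, while the full integral is 1/4.
The result is P = 0.8374.

P ≈ 0.837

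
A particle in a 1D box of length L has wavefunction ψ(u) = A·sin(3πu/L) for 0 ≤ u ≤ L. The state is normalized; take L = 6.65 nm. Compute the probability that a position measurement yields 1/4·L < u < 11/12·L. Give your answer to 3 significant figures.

P ≈ 0.667

The probability is P = ∫ |ψ|² du over [1/4·L, 11/12·L].
The normalization integral ∫|ψ|²du over the whole domain equals L/2·A², and A² cancels in the ratio.
Substituting t = u/L, A² and the length scale cancel in the ratio: P = ∫_{1/4}^{11/12} sin(3·π·t)^2 dt / ∫_{0}^{1} sin(3·π·t)^2 dt.
With ∫ sin(3·π·t)^2 dt = t/2 - sin(6·π·t)/(12·π) + C, the region integral is 1/3 and the full one is 1/2.
Evaluating gives P = 2/3.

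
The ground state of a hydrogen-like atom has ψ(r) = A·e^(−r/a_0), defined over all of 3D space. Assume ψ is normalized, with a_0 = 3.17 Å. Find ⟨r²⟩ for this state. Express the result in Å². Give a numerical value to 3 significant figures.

The expectation value is the |ψ|²-weighted average of r^2: ∫ r^2|ψ|² 4πr² dr.
Since the A² factors cancel between numerator and denominator, ⟨r²⟩ = 3·a_0^2.
With a_0 = 3.17, ⟨r^2⟩ = 30.15.

⟨r^2⟩ ≈ 30.1 Å^2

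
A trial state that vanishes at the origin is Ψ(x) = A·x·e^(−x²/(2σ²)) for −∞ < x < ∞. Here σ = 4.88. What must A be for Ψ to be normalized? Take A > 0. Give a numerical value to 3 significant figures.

We need A² ∫|f|² dx = 1, taking the integral from −∞ to ∞.
Using the Gaussian integral ∫_{−∞}^{∞} e^(−αx²) dx = √(π/α), the integral (without the A² prefactor) comes out to √(π)·σ^3/2.
Hence A² = 1/[√(π)·σ^3/2].
Substituting σ = 4.88 gives A² = 0.009709, so A = 0.09854.

A ≈ 0.0985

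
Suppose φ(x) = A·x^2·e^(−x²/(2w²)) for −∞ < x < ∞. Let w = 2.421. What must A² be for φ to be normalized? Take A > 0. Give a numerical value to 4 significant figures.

Normalization requires ∫|φ|² dx = 1, integrated from −∞ to ∞.
Using the Gaussian integral ∫_{−∞}^{∞} e^(−αx²) dx = √(π/α), with φ = A·x^2·e^(−x²/(2w²)), the integral evaluates to A²·[3·√(π)·w^5/4].
Setting this equal to 1 gives A² = 1/(3·√(π)·w^5/4).
With w = 2.421: A² = 0.0090446 and A = 0.095103.

A^2 ≈ 0.009045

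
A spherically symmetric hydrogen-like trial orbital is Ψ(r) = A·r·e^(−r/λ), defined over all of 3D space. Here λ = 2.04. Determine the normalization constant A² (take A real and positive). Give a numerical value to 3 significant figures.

A^2 ≈ 0.00300

We need A² ∫|f|² 4πr² dr = 1, taking the integral from 0 to ∞.
(Spherical symmetry: dV = 4πr² dr.)
Recall ∫₀^∞ r^m e^(−r/β) dr = m!·β^(m+1), carrying out the integral gives A² · 3·π·λ^5.
Hence A² = 1/[3·π·λ^5].
Substituting λ = 2.04 gives A² = 0.003003, so A = 0.05480.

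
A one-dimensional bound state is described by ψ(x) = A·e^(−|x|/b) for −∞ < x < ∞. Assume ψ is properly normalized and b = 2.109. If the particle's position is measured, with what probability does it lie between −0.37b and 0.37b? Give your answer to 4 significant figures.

P ≈ 0.5229

P = ∫_{−0.37b}^{0.37b} |ψ(x)|² dx.
With A² fixed by ∫|ψ|² = 1, i.e. A² = (b)^(−1), substitute and integrate.
Both integrals are even about x = 0, so only the x ≥ 0 halves are needed (the factors of 2 cancel). Substituting u = x/b, A² and the length scale cancel in the ratio: P = ∫_{0}^{0.37} e^(-2·u) du / ∫_{0}^{∞} e^(-2·u) du.
An antiderivative of e^(-2·u) is -e^(-2·u)/2; evaluating from 0 to 0.37 gives 1/2 - e^(-37/50)/2, while the full integral is 1/2.
Evaluating gives P = 0.52289.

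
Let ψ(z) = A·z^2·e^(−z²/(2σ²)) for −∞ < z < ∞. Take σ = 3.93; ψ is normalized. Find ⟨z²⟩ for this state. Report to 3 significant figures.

⟨z^2⟩ ≈ 38.6

By definition ⟨z²⟩ = ∫ z^2 |ψ(z)|² dz.
With ∫_{−∞}^{∞} z^(2m) e^(−αz²) dz = (2m−1)!!·√π / (2^m α^(m+1/2)), since the A² factors cancel between numerator and denominator, ⟨z²⟩ = 5·σ^2/2.
With σ = 3.93, ⟨z^2⟩ = 38.61.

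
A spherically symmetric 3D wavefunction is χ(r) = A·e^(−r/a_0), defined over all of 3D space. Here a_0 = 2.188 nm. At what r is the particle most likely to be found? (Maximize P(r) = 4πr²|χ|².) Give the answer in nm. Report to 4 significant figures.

The maximum of P(r) = 4πr²|χ|² occurs where its derivative vanishes.
Solving yields r = a_0.
With a_0 = 2.188, the most probable radial distance is 2.1880 nm.

r ≈ 2.188 nm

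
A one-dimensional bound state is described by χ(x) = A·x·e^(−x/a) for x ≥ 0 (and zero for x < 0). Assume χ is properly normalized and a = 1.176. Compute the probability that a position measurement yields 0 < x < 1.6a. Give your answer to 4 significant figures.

P ≈ 0.6201

The probability is P = ∫ |χ|² dx over [0, 1.6a].
Since A² = 1/(a^3/4), this is the region integral divided by the full normalization integral.
Let u = x/a; then A² and the length scale cancel, so P = ∫_{0}^{1.6} u^2·e^(-2·u) du ÷ ∫_{0}^{∞} u^2·e^(-2·u) du.
Using ∫ u^2·e^(-2·u) du = -(2·u^2 + 2·u + 1)·e^(-2·u)/4, the numerator is 1/4 - 233·e^(-16/5)/100 and the denominator is 1/4.
Evaluating gives P = 0.62010.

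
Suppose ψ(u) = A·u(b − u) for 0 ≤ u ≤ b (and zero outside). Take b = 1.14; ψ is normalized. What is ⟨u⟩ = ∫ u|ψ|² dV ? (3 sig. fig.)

⟨u⟩ ≈ 0.570

By definition ⟨u⟩ = ∫ u |ψ(u)|² du.
Expanding the polynomial and integrating term by term, since the A² factors cancel between numerator and denominator, ⟨u⟩ = b/2.
With b = 1.14, ⟨u⟩ = 0.5700.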